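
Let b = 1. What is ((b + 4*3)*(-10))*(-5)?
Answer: 650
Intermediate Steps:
((b + 4*3)*(-10))*(-5) = ((1 + 4*3)*(-10))*(-5) = ((1 + 12)*(-10))*(-5) = (13*(-10))*(-5) = -130*(-5) = 650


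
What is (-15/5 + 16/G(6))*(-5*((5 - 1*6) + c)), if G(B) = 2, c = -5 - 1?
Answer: 175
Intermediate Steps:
c = -6
(-15/5 + 16/G(6))*(-5*((5 - 1*6) + c)) = (-15/5 + 16/2)*(-5*((5 - 1*6) - 6)) = (-15*⅕ + 16*(½))*(-5*((5 - 6) - 6)) = (-3 + 8)*(-5*(-1 - 6)) = 5*(-5*(-7)) = 5*35 = 175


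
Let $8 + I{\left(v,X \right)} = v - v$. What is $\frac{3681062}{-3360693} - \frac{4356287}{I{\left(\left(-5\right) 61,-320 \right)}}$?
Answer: $\frac{2091444825485}{3840792} \approx 5.4454 \cdot 10^{5}$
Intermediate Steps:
$I{\left(v,X \right)} = -8$ ($I{\left(v,X \right)} = -8 + \left(v - v\right) = -8 + 0 = -8$)
$\frac{3681062}{-3360693} - \frac{4356287}{I{\left(\left(-5\right) 61,-320 \right)}} = \frac{3681062}{-3360693} - \frac{4356287}{-8} = 3681062 \left(- \frac{1}{3360693}\right) - - \frac{4356287}{8} = - \frac{525866}{480099} + \frac{4356287}{8} = \frac{2091444825485}{3840792}$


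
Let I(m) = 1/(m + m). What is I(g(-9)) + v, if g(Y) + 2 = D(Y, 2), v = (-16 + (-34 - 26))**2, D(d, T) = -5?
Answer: 80863/14 ≈ 5775.9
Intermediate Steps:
v = 5776 (v = (-16 - 60)**2 = (-76)**2 = 5776)
g(Y) = -7 (g(Y) = -2 - 5 = -7)
I(m) = 1/(2*m)
I(g(-9)) + v = (1/2)/(-7) + 5776 = (1/2)*(-1/7) + 5776 = -1/14 + 5776 = 80863/14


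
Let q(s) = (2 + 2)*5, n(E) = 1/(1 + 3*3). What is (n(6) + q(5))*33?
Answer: 6633/10 ≈ 663.30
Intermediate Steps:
n(E) = ⅒ (n(E) = 1/(1 + 9) = 1/10 = ⅒)
q(s) = 20 (q(s) = 4*5 = 20)
(n(6) + q(5))*33 = (⅒ + 20)*33 = (201/10)*33 = 6633/10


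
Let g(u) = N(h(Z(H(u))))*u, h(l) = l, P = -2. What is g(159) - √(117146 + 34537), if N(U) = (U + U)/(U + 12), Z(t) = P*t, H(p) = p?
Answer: 5618/17 - √151683 ≈ -58.994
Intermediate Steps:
Z(t) = -2*t
N(U) = 2*U/(12 + U) (N(U) = (2*U)/(12 + U) = 2*U/(12 + U))
g(u) = -4*u²/(12 - 2*u) (g(u) = (2*(-2*u)/(12 - 2*u))*u = (-4*u/(12 - 2*u))*u = -4*u²/(12 - 2*u))
g(159) - √(117146 + 34537) = 2*159²/(-6 + 159) - √(117146 + 34537) = 2*25281/153 - √151683 = 2*25281*(1/153) - √151683 = 5618/17 - √151683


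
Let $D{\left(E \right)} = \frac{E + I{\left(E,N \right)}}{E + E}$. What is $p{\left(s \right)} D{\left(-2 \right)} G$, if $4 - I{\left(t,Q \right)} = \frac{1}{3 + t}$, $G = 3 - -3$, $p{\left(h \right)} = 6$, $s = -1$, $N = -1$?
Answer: $-9$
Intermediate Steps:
$G = 6$ ($G = 3 + 3 = 6$)
$I{\left(t,Q \right)} = 4 - \frac{1}{3 + t}$
$D{\left(E \right)} = \frac{E + \frac{11 + 4 E}{3 + E}}{2 E}$ ($D{\left(E \right)} = \frac{E + \frac{11 + 4 E}{3 + E}}{E + E} = \frac{E + \frac{11 + 4 E}{3 + E}}{2 E}$)
$p{\left(s \right)} D{\left(-2 \right)} G = 6 \frac{11 + \left(-2\right)^{2} + 7 \left(-2\right)}{2 \left(-2\right) \left(3 - 2\right)} 6 = 6 \cdot \frac{1}{2} \left(- \frac{1}{2}\right) 1^{-1} \left(11 + 4 - 14\right) 6 = 6 \cdot \frac{1}{2} \left(- \frac{1}{2}\right) 1 \cdot 1 \cdot 6 = 6 \left(- \frac{1}{4}\right) 6 = \left(- \frac{3}{2}\right) 6 = -9$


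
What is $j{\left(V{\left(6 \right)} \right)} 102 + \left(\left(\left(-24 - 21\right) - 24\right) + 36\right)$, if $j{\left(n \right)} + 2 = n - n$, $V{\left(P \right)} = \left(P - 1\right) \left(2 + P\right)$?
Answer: $-237$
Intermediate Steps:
$V{\left(P \right)} = \left(-1 + P\right) \left(2 + P\right)$
$j{\left(n \right)} = -2$ ($j{\left(n \right)} = -2 + \left(n - n\right) = -2 + 0 = -2$)
$j{\left(V{\left(6 \right)} \right)} 102 + \left(\left(\left(-24 - 21\right) - 24\right) + 36\right) = \left(-2\right) 102 + \left(\left(\left(-24 - 21\right) - 24\right) + 36\right) = -204 + \left(\left(\left(-24 - 21\right) - 24\right) + 36\right) = -204 + \left(\left(-45 - 24\right) + 36\right) = -204 + \left(-69 + 36\right) = -204 - 33 = -237$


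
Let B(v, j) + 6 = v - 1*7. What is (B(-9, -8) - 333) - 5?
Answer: -360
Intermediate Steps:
B(v, j) = -13 + v (B(v, j) = -6 + (v - 1*7) = -6 + (v - 7) = -6 + (-7 + v) = -13 + v)
(B(-9, -8) - 333) - 5 = ((-13 - 9) - 333) - 5 = (-22 - 333) - 5 = -355 - 5 = -360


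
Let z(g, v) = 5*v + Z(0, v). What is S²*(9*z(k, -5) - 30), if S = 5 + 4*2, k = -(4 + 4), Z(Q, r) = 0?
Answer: -43095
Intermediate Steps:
k = -8 (k = -1*8 = -8)
z(g, v) = 5*v (z(g, v) = 5*v + 0 = 5*v)
S = 13 (S = 5 + 8 = 13)
S²*(9*z(k, -5) - 30) = 13²*(9*(5*(-5)) - 30) = 169*(9*(-25) - 30) = 169*(-225 - 30) = 169*(-255) = -43095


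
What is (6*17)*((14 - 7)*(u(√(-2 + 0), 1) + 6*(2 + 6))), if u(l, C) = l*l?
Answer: 32844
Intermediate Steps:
u(l, C) = l²
(6*17)*((14 - 7)*(u(√(-2 + 0), 1) + 6*(2 + 6))) = (6*17)*((14 - 7)*((√(-2 + 0))² + 6*(2 + 6))) = 102*(7*((√(-2))² + 6*8)) = 102*(7*((I*√2)² + 48)) = 102*(7*(-2 + 48)) = 102*(7*46) = 102*322 = 32844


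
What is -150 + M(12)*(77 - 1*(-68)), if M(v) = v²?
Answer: 20730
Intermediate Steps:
-150 + M(12)*(77 - 1*(-68)) = -150 + 12²*(77 - 1*(-68)) = -150 + 144*(77 + 68) = -150 + 144*145 = -150 + 20880 = 20730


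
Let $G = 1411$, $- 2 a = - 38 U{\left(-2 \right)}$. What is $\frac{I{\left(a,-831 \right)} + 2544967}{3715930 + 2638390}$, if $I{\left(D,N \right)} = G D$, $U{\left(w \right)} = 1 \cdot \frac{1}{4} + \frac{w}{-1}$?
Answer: $\frac{10421149}{25417280} \approx 0.41$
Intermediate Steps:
$U{\left(w \right)} = \frac{1}{4} - w$ ($U{\left(w \right)} = 1 \cdot \frac{1}{4} + w \left(-1\right) = \frac{1}{4} - w$)
$a = \frac{171}{4}$ ($a = - \frac{\left(-38\right) \left(\frac{1}{4} - -2\right)}{2} = - \frac{\left(-38\right) \left(\frac{1}{4} + 2\right)}{2} = - \frac{\left(-38\right) \frac{9}{4}}{2} = \left(- \frac{1}{2}\right) \left(- \frac{171}{2}\right) = \frac{171}{4} \approx 42.75$)
$I{\left(D,N \right)} = 1411 D$
$\frac{I{\left(a,-831 \right)} + 2544967}{3715930 + 2638390} = \frac{1411 \cdot \frac{171}{4} + 2544967}{3715930 + 2638390} = \frac{\frac{241281}{4} + 2544967}{6354320} = \frac{10421149}{4} \cdot \frac{1}{6354320} = \frac{10421149}{25417280}$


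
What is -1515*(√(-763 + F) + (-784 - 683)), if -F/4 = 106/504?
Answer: 2222505 - 505*I*√336854/7 ≈ 2.2225e+6 - 41871.0*I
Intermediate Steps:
F = -53/63 (F = -424/504 = -4*53/252 = -53/63 ≈ -0.84127)
-1515*(√(-763 + F) + (-784 - 683)) = -1515*(√(-763 - 53/63) + (-784 - 683)) = -1515*(√(-48122/63) - 1467) = -1515*(I*√336854/21 - 1467) = -1515*(-1467 + I*√336854/21) = 2222505 - 505*I*√336854/7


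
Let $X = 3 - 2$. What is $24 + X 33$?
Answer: $57$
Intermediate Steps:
$X = 1$ ($X = 3 - 2 = 1$)
$24 + X 33 = 24 + 1 \cdot 33 = 24 + 33 = 57$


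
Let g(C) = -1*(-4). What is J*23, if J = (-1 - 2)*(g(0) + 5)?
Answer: -621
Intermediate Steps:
g(C) = 4
J = -27 (J = (-1 - 2)*(4 + 5) = -3*9 = -27)
J*23 = -27*23 = -621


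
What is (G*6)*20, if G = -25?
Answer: -3000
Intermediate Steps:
(G*6)*20 = -25*6*20 = -150*20 = -3000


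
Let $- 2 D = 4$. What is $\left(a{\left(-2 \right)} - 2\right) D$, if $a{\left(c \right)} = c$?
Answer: $8$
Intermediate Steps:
$D = -2$ ($D = \left(- \frac{1}{2}\right) 4 = -2$)
$\left(a{\left(-2 \right)} - 2\right) D = \left(-2 - 2\right) \left(-2\right) = \left(-4\right) \left(-2\right) = 8$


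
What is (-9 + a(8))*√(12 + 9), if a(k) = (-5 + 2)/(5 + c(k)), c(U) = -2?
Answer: -10*√21 ≈ -45.826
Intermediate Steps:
a(k) = -1 (a(k) = (-5 + 2)/(5 - 2) = -3/3 = -3*⅓ = -1)
(-9 + a(8))*√(12 + 9) = (-9 - 1)*√(12 + 9) = -10*√21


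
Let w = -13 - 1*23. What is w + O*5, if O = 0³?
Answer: -36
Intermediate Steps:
O = 0
w = -36 (w = -13 - 23 = -36)
w + O*5 = -36 + 0*5 = -36 + 0 = -36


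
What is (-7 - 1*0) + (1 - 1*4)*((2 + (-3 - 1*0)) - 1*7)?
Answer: 17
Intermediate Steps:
(-7 - 1*0) + (1 - 1*4)*((2 + (-3 - 1*0)) - 1*7) = (-7 + 0) + (1 - 4)*((2 + (-3 + 0)) - 7) = -7 - 3*((2 - 3) - 7) = -7 - 3*(-1 - 7) = -7 - 3*(-8) = -7 + 24 = 17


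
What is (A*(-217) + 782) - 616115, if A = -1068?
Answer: -383577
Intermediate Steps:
(A*(-217) + 782) - 616115 = (-1068*(-217) + 782) - 616115 = (231756 + 782) - 616115 = 232538 - 616115 = -383577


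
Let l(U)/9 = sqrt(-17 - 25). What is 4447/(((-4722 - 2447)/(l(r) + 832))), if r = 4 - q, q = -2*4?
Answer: -3699904/7169 - 40023*I*sqrt(42)/7169 ≈ -516.1 - 36.181*I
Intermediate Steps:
q = -8
r = 12 (r = 4 - 1*(-8) = 4 + 8 = 12)
l(U) = 9*I*sqrt(42) (l(U) = 9*sqrt(-17 - 25) = 9*sqrt(-42) = 9*(I*sqrt(42)) = 9*I*sqrt(42))
4447/(((-4722 - 2447)/(l(r) + 832))) = 4447/(((-4722 - 2447)/(9*I*sqrt(42) + 832))) = 4447/((-7169/(832 + 9*I*sqrt(42)))) = 4447*(-832/7169 - 9*I*sqrt(42)/7169) = -3699904/7169 - 40023*I*sqrt(42)/7169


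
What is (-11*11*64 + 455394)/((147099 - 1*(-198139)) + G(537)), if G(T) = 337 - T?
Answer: 223825/172519 ≈ 1.2974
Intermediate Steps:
(-11*11*64 + 455394)/((147099 - 1*(-198139)) + G(537)) = (-11*11*64 + 455394)/((147099 - 1*(-198139)) + (337 - 1*537)) = (-121*64 + 455394)/((147099 + 198139) + (337 - 537)) = (-7744 + 455394)/(345238 - 200) = 447650/345038 = 447650*(1/345038) = 223825/172519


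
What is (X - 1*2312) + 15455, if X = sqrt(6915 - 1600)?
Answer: 13143 + sqrt(5315) ≈ 13216.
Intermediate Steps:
X = sqrt(5315) ≈ 72.904
(X - 1*2312) + 15455 = (sqrt(5315) - 1*2312) + 15455 = (sqrt(5315) - 2312) + 15455 = (-2312 + sqrt(5315)) + 15455 = 13143 + sqrt(5315)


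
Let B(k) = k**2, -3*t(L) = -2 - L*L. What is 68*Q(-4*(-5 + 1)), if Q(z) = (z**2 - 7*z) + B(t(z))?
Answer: 512720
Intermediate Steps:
t(L) = 2/3 + L**2/3 (t(L) = -(-2 - L*L)/3 = -(-2 - L**2)/3 = 2/3 + L**2/3)
Q(z) = z**2 + (2/3 + z**2/3)**2 - 7*z (Q(z) = (z**2 - 7*z) + (2/3 + z**2/3)**2 = z**2 + (2/3 + z**2/3)**2 - 7*z)
68*Q(-4*(-5 + 1)) = 68*(4/9 - (-28)*(-5 + 1) + (-4*(-5 + 1))**4/9 + 13*(-4*(-5 + 1))**2/9) = 68*(4/9 - (-28)*(-4) + (-4*(-4))**4/9 + 13*(-4*(-4))**2/9) = 68*(4/9 - 7*16 + (1/9)*16**4 + (13/9)*16**2) = 68*(4/9 - 112 + (1/9)*65536 + (13/9)*256) = 68*(4/9 - 112 + 65536/9 + 3328/9) = 68*7540 = 512720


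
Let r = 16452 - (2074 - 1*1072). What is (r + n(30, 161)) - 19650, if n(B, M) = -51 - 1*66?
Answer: -4317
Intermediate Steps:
n(B, M) = -117 (n(B, M) = -51 - 66 = -117)
r = 15450 (r = 16452 - (2074 - 1072) = 16452 - 1*1002 = 16452 - 1002 = 15450)
(r + n(30, 161)) - 19650 = (15450 - 117) - 19650 = 15333 - 19650 = -4317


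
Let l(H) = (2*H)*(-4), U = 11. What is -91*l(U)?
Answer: 8008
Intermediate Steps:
l(H) = -8*H
-91*l(U) = -(-728)*11 = -91*(-88) = 8008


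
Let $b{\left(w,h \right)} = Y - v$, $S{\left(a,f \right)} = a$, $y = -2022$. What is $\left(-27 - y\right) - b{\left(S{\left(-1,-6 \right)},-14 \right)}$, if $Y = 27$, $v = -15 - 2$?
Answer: $1951$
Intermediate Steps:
$v = -17$
$b{\left(w,h \right)} = 44$ ($b{\left(w,h \right)} = 27 - -17 = 27 + 17 = 44$)
$\left(-27 - y\right) - b{\left(S{\left(-1,-6 \right)},-14 \right)} = \left(-27 - -2022\right) - 44 = \left(-27 + 2022\right) - 44 = 1995 - 44 = 1951$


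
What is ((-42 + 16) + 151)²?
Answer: 15625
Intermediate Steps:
((-42 + 16) + 151)² = (-26 + 151)² = 125² = 15625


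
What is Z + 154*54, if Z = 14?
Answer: 8330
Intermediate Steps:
Z + 154*54 = 14 + 154*54 = 14 + 8316 = 8330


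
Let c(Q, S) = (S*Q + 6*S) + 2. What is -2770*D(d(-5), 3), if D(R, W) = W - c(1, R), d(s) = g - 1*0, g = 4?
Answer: 74790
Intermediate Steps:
c(Q, S) = 2 + 6*S + Q*S (c(Q, S) = (Q*S + 6*S) + 2 = (6*S + Q*S) + 2 = 2 + 6*S + Q*S)
d(s) = 4 (d(s) = 4 - 1*0 = 4 + 0 = 4)
D(R, W) = -2 + W - 7*R (D(R, W) = W - (2 + 6*R + 1*R) = W - (2 + 6*R + R) = W - (2 + 7*R) = W + (-2 - 7*R) = -2 + W - 7*R)
-2770*D(d(-5), 3) = -2770*(-2 + 3 - 7*4) = -2770*(-2 + 3 - 28) = -2770*(-27) = 74790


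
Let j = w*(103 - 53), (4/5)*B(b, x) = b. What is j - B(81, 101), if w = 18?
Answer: 3195/4 ≈ 798.75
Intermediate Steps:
B(b, x) = 5*b/4
j = 900 (j = 18*(103 - 53) = 18*50 = 900)
j - B(81, 101) = 900 - 5*81/4 = 900 - 1*405/4 = 900 - 405/4 = 3195/4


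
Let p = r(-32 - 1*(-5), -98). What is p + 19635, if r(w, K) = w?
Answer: 19608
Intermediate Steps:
p = -27 (p = -32 - 1*(-5) = -32 + 5 = -27)
p + 19635 = -27 + 19635 = 19608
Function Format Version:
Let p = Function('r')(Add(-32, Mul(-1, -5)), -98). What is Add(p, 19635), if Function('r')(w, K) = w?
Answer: 19608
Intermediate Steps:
p = -27 (p = Add(-32, Mul(-1, -5)) = Add(-32, 5) = -27)
Add(p, 19635) = Add(-27, 19635) = 19608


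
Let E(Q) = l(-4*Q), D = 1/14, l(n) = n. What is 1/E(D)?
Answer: -7/2 ≈ -3.5000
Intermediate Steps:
D = 1/14 ≈ 0.071429
E(Q) = -4*Q
1/E(D) = 1/(-4*1/14) = 1/(-2/7) = -7/2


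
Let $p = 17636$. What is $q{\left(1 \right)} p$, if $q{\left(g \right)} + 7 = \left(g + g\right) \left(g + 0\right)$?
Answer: $-88180$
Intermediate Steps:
$q{\left(g \right)} = -7 + 2 g^{2}$ ($q{\left(g \right)} = -7 + \left(g + g\right) \left(g + 0\right) = -7 + 2 g g = -7 + 2 g^{2}$)
$q{\left(1 \right)} p = \left(-7 + 2 \cdot 1^{2}\right) 17636 = \left(-7 + 2 \cdot 1\right) 17636 = \left(-7 + 2\right) 17636 = \left(-5\right) 17636 = -88180$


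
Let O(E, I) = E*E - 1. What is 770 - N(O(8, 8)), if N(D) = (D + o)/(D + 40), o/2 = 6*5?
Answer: 79187/103 ≈ 768.81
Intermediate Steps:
o = 60 (o = 2*(6*5) = 2*30 = 60)
O(E, I) = -1 + E² (O(E, I) = E² - 1 = -1 + E²)
N(D) = (60 + D)/(40 + D) (N(D) = (D + 60)/(D + 40) = (60 + D)/(40 + D))
770 - N(O(8, 8)) = 770 - (60 + (-1 + 8²))/(40 + (-1 + 8²)) = 770 - (60 + (-1 + 64))/(40 + (-1 + 64)) = 770 - (60 + 63)/(40 + 63) = 770 - 123/103 = 79187/103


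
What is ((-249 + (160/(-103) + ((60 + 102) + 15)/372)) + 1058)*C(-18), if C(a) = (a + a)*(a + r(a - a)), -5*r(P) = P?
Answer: 1671643170/3193 ≈ 5.2353e+5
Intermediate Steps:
r(P) = -P/5
C(a) = 2*a² (C(a) = (a + a)*(a - (a - a)/5) = (2*a)*(a - ⅕*0) = (2*a)*(a + 0) = (2*a)*a = 2*a²)
((-249 + (160/(-103) + ((60 + 102) + 15)/372)) + 1058)*C(-18) = ((-249 + (160/(-103) + ((60 + 102) + 15)/372)) + 1058)*(2*(-18)²) = ((-249 + (160*(-1/103) + (162 + 15)*(1/372))) + 1058)*(2*324) = ((-249 + (-160/103 + 177*(1/372))) + 1058)*648 = ((-249 + (-160/103 + 59/124)) + 1058)*648 = ((-249 - 13763/12772) + 1058)*648 = (-3193991/12772 + 1058)*648 = (10318785/12772)*648 = 1671643170/3193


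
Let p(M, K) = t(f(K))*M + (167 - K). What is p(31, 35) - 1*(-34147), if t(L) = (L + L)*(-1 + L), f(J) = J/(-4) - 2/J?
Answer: 388414379/9800 ≈ 39634.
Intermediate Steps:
f(J) = -2/J - J/4 (f(J) = J*(-1/4) - 2/J = -J/4 - 2/J = -2/J - J/4)
t(L) = 2*L*(-1 + L) (t(L) = (2*L)*(-1 + L) = 2*L*(-1 + L))
p(M, K) = 167 - K + 2*M*(-2/K - K/4)*(-1 - 2/K - K/4) (p(M, K) = (2*(-2/K - K/4)*(-1 + (-2/K - K/4)))*M + (167 - K) = (2*(-2/K - K/4)*(-1 - 2/K - K/4))*M + (167 - K) = 2*M*(-2/K - K/4)*(-1 - 2/K - K/4) + (167 - K) = 167 - K + 2*M*(-2/K - K/4)*(-1 - 2/K - K/4))
p(31, 35) - 1*(-34147) = (1/8)*(8*35**2*(167 - 1*35) + 31*(8 + 35**2)*(8 + 35*(4 + 35)))/35**2 - 1*(-34147) = (1/8)*(1/1225)*(8*1225*(167 - 35) + 31*(8 + 1225)*(8 + 35*39)) + 34147 = (1/8)*(1/1225)*(8*1225*132 + 31*1233*(8 + 1365)) + 34147 = (1/8)*(1/1225)*(1293600 + 31*1233*1373) + 34147 = (1/8)*(1/1225)*(1293600 + 52480179) + 34147 = (1/8)*(1/1225)*53773779 + 34147 = 53773779/9800 + 34147 = 388414379/9800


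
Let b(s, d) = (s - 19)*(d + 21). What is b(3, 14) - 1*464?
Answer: -1024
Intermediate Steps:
b(s, d) = (-19 + s)*(21 + d)
b(3, 14) - 1*464 = (-399 - 19*14 + 21*3 + 14*3) - 1*464 = (-399 - 266 + 63 + 42) - 464 = -560 - 464 = -1024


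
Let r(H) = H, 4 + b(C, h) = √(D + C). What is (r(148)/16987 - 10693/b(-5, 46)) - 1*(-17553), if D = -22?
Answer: 13548005201/730441 + 32079*I*√3/43 ≈ 18548.0 + 1292.2*I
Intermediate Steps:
b(C, h) = -4 + √(-22 + C)
(r(148)/16987 - 10693/b(-5, 46)) - 1*(-17553) = (148/16987 - 10693/(-4 + √(-22 - 5))) - 1*(-17553) = (148*(1/16987) - 10693/(-4 + √(-27))) + 17553 = (148/16987 - 10693/(-4 + 3*I*√3)) + 17553 = 298172959/16987 - 10693/(-4 + 3*I*√3)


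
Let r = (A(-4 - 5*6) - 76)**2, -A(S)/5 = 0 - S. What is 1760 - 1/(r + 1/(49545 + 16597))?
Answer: 7044662654338/4002649273 ≈ 1760.0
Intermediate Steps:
A(S) = 5*S (A(S) = -5*(0 - S) = -(-5)*S = 5*S)
r = 60516 (r = (5*(-4 - 5*6) - 76)**2 = (5*(-4 - 30) - 76)**2 = (5*(-34) - 76)**2 = (-170 - 76)**2 = (-246)**2 = 60516)
1760 - 1/(r + 1/(49545 + 16597)) = 1760 - 1/(60516 + 1/(49545 + 16597)) = 1760 - 1/(60516 + 1/66142) = 1760 - 1/4002649273/66142 = 1760 - 1*66142/4002649273 = 1760 - 66142/4002649273 = 7044662654338/4002649273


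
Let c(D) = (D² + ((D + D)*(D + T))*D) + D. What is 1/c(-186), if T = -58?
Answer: -1/16848438 ≈ -5.9353e-8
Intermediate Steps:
c(D) = D + D² + 2*D²*(-58 + D) (c(D) = (D² + ((D + D)*(D - 58))*D) + D = (D² + ((2*D)*(-58 + D))*D) + D = (D² + (2*D*(-58 + D))*D) + D = (D² + 2*D²*(-58 + D)) + D = D + D² + 2*D²*(-58 + D))
1/c(-186) = 1/(-186*(1 - 115*(-186) + 2*(-186)²)) = 1/(-186*(1 + 21390 + 2*34596)) = 1/(-186*(1 + 21390 + 69192)) = 1/(-186*90583) = 1/(-16848438) = -1/16848438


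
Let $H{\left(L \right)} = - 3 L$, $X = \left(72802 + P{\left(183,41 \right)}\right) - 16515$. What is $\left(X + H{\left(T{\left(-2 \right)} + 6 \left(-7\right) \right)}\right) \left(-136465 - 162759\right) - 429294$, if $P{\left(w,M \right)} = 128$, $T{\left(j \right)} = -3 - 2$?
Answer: $-16923341838$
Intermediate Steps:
$T{\left(j \right)} = -5$
$X = 56415$ ($X = \left(72802 + 128\right) - 16515 = 72930 - 16515 = 56415$)
$\left(X + H{\left(T{\left(-2 \right)} + 6 \left(-7\right) \right)}\right) \left(-136465 - 162759\right) - 429294 = \left(56415 - 3 \left(-5 + 6 \left(-7\right)\right)\right) \left(-136465 - 162759\right) - 429294 = \left(56415 - 3 \left(-5 - 42\right)\right) \left(-299224\right) - 429294 = \left(56415 - -141\right) \left(-299224\right) - 429294 = \left(56415 + 141\right) \left(-299224\right) - 429294 = 56556 \left(-299224\right) - 429294 = -16922912544 - 429294 = -16923341838$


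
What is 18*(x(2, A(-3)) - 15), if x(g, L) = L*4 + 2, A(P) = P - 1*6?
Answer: -882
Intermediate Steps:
A(P) = -6 + P (A(P) = P - 6 = -6 + P)
x(g, L) = 2 + 4*L (x(g, L) = 4*L + 2 = 2 + 4*L)
18*(x(2, A(-3)) - 15) = 18*((2 + 4*(-6 - 3)) - 15) = 18*((2 + 4*(-9)) - 15) = 18*((2 - 36) - 15) = 18*(-34 - 15) = 18*(-49) = -882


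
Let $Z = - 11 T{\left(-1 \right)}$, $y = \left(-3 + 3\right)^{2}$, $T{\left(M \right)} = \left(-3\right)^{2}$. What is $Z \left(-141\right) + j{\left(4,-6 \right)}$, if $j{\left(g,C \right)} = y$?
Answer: $13959$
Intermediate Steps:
$T{\left(M \right)} = 9$
$y = 0$ ($y = 0^{2} = 0$)
$j{\left(g,C \right)} = 0$
$Z = -99$ ($Z = \left(-11\right) 9 = -99$)
$Z \left(-141\right) + j{\left(4,-6 \right)} = \left(-99\right) \left(-141\right) + 0 = 13959 + 0 = 13959$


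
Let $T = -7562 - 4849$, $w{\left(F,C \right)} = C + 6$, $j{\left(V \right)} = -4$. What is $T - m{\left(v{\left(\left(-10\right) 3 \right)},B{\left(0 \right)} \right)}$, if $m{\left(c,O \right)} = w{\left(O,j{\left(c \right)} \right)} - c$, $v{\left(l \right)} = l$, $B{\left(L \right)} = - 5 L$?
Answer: $-12443$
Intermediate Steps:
$w{\left(F,C \right)} = 6 + C$
$T = -12411$ ($T = -7562 - 4849 = -12411$)
$m{\left(c,O \right)} = 2 - c$ ($m{\left(c,O \right)} = \left(6 - 4\right) - c = 2 - c$)
$T - m{\left(v{\left(\left(-10\right) 3 \right)},B{\left(0 \right)} \right)} = -12411 - \left(2 - \left(-10\right) 3\right) = -12411 - \left(2 - -30\right) = -12411 - \left(2 + 30\right) = -12411 - 32 = -12443$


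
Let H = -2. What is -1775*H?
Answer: 3550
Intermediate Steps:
-1775*H = -1775*(-2) = 3550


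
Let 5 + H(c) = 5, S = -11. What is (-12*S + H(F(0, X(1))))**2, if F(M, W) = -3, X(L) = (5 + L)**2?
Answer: 17424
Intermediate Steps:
H(c) = 0 (H(c) = -5 + 5 = 0)
(-12*S + H(F(0, X(1))))**2 = (-12*(-11) + 0)**2 = (132 + 0)**2 = 132**2 = 17424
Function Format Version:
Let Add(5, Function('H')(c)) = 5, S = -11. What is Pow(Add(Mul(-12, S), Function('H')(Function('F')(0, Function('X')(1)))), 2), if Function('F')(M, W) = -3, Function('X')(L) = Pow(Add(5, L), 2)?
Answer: 17424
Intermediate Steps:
Function('H')(c) = 0 (Function('H')(c) = Add(-5, 5) = 0)
Pow(Add(Mul(-12, S), Function('H')(Function('F')(0, Function('X')(1)))), 2) = Pow(Add(Mul(-12, -11), 0), 2) = Pow(Add(132, 0), 2) = Pow(132, 2) = 17424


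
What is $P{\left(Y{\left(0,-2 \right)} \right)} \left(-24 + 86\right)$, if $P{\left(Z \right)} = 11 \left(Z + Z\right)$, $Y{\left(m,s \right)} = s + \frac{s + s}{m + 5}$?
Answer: $- \frac{19096}{5} \approx -3819.2$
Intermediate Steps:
$Y{\left(m,s \right)} = s + \frac{2 s}{5 + m}$
$P{\left(Z \right)} = 22 Z$ ($P{\left(Z \right)} = 11 \cdot 2 Z = 22 Z$)
$P{\left(Y{\left(0,-2 \right)} \right)} \left(-24 + 86\right) = 22 \left(- \frac{2 \left(7 + 0\right)}{5 + 0}\right) \left(-24 + 86\right) = 22 \left(\left(-2\right) \frac{1}{5} \cdot 7\right) 62 = 22 \left(- \frac{14}{5}\right) 62 = \left(- \frac{308}{5}\right) 62 = - \frac{19096}{5}$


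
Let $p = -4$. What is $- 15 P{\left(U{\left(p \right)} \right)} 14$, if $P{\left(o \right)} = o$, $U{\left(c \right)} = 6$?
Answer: $-1260$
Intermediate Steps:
$- 15 P{\left(U{\left(p \right)} \right)} 14 = \left(-15\right) 6 \cdot 14 = \left(-90\right) 14 = -1260$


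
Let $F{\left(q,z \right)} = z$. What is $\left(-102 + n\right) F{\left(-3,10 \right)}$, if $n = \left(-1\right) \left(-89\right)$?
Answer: $-130$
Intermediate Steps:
$n = 89$
$\left(-102 + n\right) F{\left(-3,10 \right)} = \left(-102 + 89\right) 10 = \left(-13\right) 10 = -130$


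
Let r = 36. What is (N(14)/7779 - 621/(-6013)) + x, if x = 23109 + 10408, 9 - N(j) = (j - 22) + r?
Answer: 1567766648171/46775127 ≈ 33517.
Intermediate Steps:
N(j) = -5 - j (N(j) = 9 - ((j - 22) + 36) = 9 - ((-22 + j) + 36) = 9 - (14 + j) = 9 + (-14 - j) = -5 - j)
x = 33517
(N(14)/7779 - 621/(-6013)) + x = ((-5 - 1*14)/7779 - 621/(-6013)) + 33517 = ((-5 - 14)*(1/7779) - 621*(-1/6013)) + 33517 = (-19*1/7779 + 621/6013) + 33517 = (-19/7779 + 621/6013) + 33517 = 4716512/46775127 + 33517 = 1567766648171/46775127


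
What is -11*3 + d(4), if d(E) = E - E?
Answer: -33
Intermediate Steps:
d(E) = 0
-11*3 + d(4) = -11*3 + 0 = -33 + 0 = -33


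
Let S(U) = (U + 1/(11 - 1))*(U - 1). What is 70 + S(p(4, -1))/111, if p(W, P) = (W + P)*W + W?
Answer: 5341/74 ≈ 72.176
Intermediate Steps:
p(W, P) = W + W*(P + W) (p(W, P) = (P + W)*W + W = W*(P + W) + W = W + W*(P + W))
S(U) = (-1 + U)*(⅒ + U) (S(U) = (U + 1/10)*(-1 + U) = (U + ⅒)*(-1 + U) = (⅒ + U)*(-1 + U) = (-1 + U)*(⅒ + U))
70 + S(p(4, -1))/111 = 70 + (-⅒ + (4*(1 - 1 + 4))² - 18*(1 - 1 + 4)/5)/111 = 70 + (-⅒ + (4*4)² - 18*4/5)/111 = 70 + (-⅒ + 16² - 9/10*16)/111 = 70 + (-⅒ + 256 - 72/5)/111 = 70 + (1/111)*(483/2) = 70 + 161/74 = 5341/74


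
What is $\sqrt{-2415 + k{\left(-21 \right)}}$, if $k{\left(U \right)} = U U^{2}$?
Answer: $2 i \sqrt{2919} \approx 108.06 i$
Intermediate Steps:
$k{\left(U \right)} = U^{3}$
$\sqrt{-2415 + k{\left(-21 \right)}} = \sqrt{-2415 + \left(-21\right)^{3}} = \sqrt{-2415 - 9261} = \sqrt{-11676} = 2 i \sqrt{2919}$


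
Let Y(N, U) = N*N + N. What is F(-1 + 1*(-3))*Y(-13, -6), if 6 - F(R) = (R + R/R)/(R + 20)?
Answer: 3861/4 ≈ 965.25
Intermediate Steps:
F(R) = 6 - (1 + R)/(20 + R) (F(R) = 6 - (R + R/R)/(R + 20) = 6 - (R + 1)/(20 + R) = 6 - (1 + R)/(20 + R))
Y(N, U) = N + N² (Y(N, U) = N² + N = N + N²)
F(-1 + 1*(-3))*Y(-13, -6) = ((119 + 5*(-1 + 1*(-3)))/(20 + (-1 + 1*(-3))))*(-13*(1 - 13)) = ((119 + 5*(-1 - 3))/(20 + (-1 - 3)))*(-13*(-12)) = ((119 + 5*(-4))/(20 - 4))*156 = ((119 - 20)/16)*156 = ((1/16)*99)*156 = (99/16)*156 = 3861/4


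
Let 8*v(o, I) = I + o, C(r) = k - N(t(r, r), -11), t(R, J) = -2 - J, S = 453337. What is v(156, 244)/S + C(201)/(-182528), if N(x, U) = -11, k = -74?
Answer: 37686631/82746695936 ≈ 0.00045545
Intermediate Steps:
C(r) = -63 (C(r) = -74 - 1*(-11) = -74 + 11 = -63)
v(o, I) = I/8 + o/8 (v(o, I) = (I + o)/8 = I/8 + o/8)
v(156, 244)/S + C(201)/(-182528) = ((⅛)*244 + (⅛)*156)/453337 - 63/(-182528) = (61/2 + 39/2)*(1/453337) - 63*(-1/182528) = 50*(1/453337) + 63/182528 = 50/453337 + 63/182528 = 37686631/82746695936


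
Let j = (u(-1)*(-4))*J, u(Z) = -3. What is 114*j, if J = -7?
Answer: -9576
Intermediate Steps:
j = -84 (j = -3*(-4)*(-7) = 12*(-7) = -84)
114*j = 114*(-84) = -9576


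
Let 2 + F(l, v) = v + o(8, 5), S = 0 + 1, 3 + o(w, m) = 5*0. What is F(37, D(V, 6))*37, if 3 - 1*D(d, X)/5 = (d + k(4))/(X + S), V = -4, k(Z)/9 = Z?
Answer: -3330/7 ≈ -475.71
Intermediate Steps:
o(w, m) = -3 (o(w, m) = -3 + 5*0 = -3 + 0 = -3)
k(Z) = 9*Z
S = 1
D(d, X) = 15 - 5*(36 + d)/(1 + X) (D(d, X) = 15 - 5*(d + 9*4)/(X + 1) = 15 - 5*(d + 36)/(1 + X) = 15 - 5*(36 + d)/(1 + X))
F(l, v) = -5 + v (F(l, v) = -2 + (v - 3) = -2 + (-3 + v) = -5 + v)
F(37, D(V, 6))*37 = (-5 + 5*(-33 - 1*(-4) + 3*6)/(1 + 6))*37 = (-5 + 5*(-33 + 4 + 18)/7)*37 = (-5 + 5*(⅐)*(-11))*37 = (-5 - 55/7)*37 = -90/7*37 = -3330/7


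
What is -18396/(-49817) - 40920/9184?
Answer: -233695347/57189916 ≈ -4.0863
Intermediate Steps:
-18396/(-49817) - 40920/9184 = -18396*(-1/49817) - 40920*1/9184 = 18396/49817 - 5115/1148 = -233695347/57189916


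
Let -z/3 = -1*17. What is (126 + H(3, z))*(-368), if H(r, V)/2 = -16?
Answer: -34592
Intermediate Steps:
z = 51 (z = -(-3)*17 = -3*(-17) = 51)
H(r, V) = -32 (H(r, V) = 2*(-16) = -32)
(126 + H(3, z))*(-368) = (126 - 32)*(-368) = 94*(-368) = -34592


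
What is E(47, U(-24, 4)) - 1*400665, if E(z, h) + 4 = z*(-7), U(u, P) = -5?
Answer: -400998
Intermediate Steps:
E(z, h) = -4 - 7*z (E(z, h) = -4 + z*(-7) = -4 - 7*z)
E(47, U(-24, 4)) - 1*400665 = (-4 - 7*47) - 1*400665 = (-4 - 329) - 400665 = -333 - 400665 = -400998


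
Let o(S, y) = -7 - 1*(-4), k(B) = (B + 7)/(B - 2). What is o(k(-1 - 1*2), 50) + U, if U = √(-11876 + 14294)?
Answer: -3 + √2418 ≈ 46.173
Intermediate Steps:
k(B) = (7 + B)/(-2 + B)
o(S, y) = -3 (o(S, y) = -7 + 4 = -3)
U = √2418 ≈ 49.173
o(k(-1 - 1*2), 50) + U = -3 + √2418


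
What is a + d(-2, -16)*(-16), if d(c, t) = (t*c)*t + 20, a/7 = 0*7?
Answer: 7872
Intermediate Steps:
a = 0 (a = 7*(0*7) = 7*0 = 0)
d(c, t) = 20 + c*t**2 (d(c, t) = (c*t)*t + 20 = c*t**2 + 20 = 20 + c*t**2)
a + d(-2, -16)*(-16) = 0 + (20 - 2*(-16)**2)*(-16) = 0 + (20 - 2*256)*(-16) = 0 + (20 - 512)*(-16) = 0 - 492*(-16) = 0 + 7872 = 7872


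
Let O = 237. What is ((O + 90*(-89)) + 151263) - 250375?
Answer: -106885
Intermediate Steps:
((O + 90*(-89)) + 151263) - 250375 = ((237 + 90*(-89)) + 151263) - 250375 = ((237 - 8010) + 151263) - 250375 = (-7773 + 151263) - 250375 = 143490 - 250375 = -106885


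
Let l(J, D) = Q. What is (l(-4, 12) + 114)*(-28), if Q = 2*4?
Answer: -3416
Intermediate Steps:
Q = 8
l(J, D) = 8
(l(-4, 12) + 114)*(-28) = (8 + 114)*(-28) = 122*(-28) = -3416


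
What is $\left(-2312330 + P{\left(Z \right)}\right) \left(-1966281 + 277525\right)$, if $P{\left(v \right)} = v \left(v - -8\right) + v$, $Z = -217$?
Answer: $3828737470664$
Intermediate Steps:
$P{\left(v \right)} = v + v \left(8 + v\right)$ ($P{\left(v \right)} = v \left(v + 8\right) + v = v \left(8 + v\right) + v = v + v \left(8 + v\right)$)
$\left(-2312330 + P{\left(Z \right)}\right) \left(-1966281 + 277525\right) = \left(-2312330 - 217 \left(9 - 217\right)\right) \left(-1966281 + 277525\right) = \left(-2312330 - -45136\right) \left(-1688756\right) = \left(-2312330 + 45136\right) \left(-1688756\right) = \left(-2267194\right) \left(-1688756\right) = 3828737470664$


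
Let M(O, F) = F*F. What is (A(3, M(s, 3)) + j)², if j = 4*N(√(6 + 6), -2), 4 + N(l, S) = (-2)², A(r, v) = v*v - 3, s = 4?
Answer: 6084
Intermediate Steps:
M(O, F) = F²
A(r, v) = -3 + v² (A(r, v) = v² - 3 = -3 + v²)
N(l, S) = 0 (N(l, S) = -4 + (-2)² = -4 + 4 = 0)
j = 0 (j = 4*0 = 0)
(A(3, M(s, 3)) + j)² = ((-3 + (3²)²) + 0)² = ((-3 + 9²) + 0)² = ((-3 + 81) + 0)² = (78 + 0)² = 78² = 6084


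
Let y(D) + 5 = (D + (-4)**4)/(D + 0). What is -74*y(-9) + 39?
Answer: 21959/9 ≈ 2439.9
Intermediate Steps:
y(D) = -5 + (256 + D)/D (y(D) = -5 + (D + (-4)**4)/(D + 0) = -5 + (D + 256)/D = -5 + (256 + D)/D)
-74*y(-9) + 39 = -74*(-4 + 256/(-9)) + 39 = -74*(-4 + 256*(-1/9)) + 39 = -74*(-4 - 256/9) + 39 = -74*(-292/9) + 39 = 21608/9 + 39 = 21959/9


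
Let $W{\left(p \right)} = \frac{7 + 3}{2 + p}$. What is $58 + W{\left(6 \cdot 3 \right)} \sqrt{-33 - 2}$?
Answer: $58 + \frac{i \sqrt{35}}{2} \approx 58.0 + 2.958 i$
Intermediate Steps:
$W{\left(p \right)} = \frac{10}{2 + p}$
$58 + W{\left(6 \cdot 3 \right)} \sqrt{-33 - 2} = 58 + \frac{10}{2 + 6 \cdot 3} \sqrt{-33 - 2} = 58 + \frac{10}{2 + 18} \sqrt{-35} = 58 + \frac{10}{20} i \sqrt{35} = 58 + 10 \cdot \frac{1}{20} i \sqrt{35} = 58 + \frac{i \sqrt{35}}{2}$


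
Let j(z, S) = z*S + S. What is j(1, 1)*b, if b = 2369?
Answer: 4738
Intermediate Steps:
j(z, S) = S + S*z (j(z, S) = S*z + S = S + S*z)
j(1, 1)*b = (1*(1 + 1))*2369 = (1*2)*2369 = 2*2369 = 4738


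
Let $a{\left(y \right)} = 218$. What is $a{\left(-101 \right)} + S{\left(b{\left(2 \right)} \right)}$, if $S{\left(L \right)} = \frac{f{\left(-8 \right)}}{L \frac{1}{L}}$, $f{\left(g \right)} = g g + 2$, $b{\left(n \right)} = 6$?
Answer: $284$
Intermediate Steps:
$f{\left(g \right)} = 2 + g^{2}$ ($f{\left(g \right)} = g^{2} + 2 = 2 + g^{2}$)
$S{\left(L \right)} = 66$ ($S{\left(L \right)} = \frac{2 + \left(-8\right)^{2}}{L \frac{1}{L}} = \frac{2 + 64}{1} = 66 \cdot 1 = 66$)
$a{\left(-101 \right)} + S{\left(b{\left(2 \right)} \right)} = 218 + 66 = 284$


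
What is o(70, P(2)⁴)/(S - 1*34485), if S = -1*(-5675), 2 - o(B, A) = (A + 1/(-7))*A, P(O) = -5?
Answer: 1366868/100835 ≈ 13.555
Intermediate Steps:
o(B, A) = 2 - A*(-⅐ + A) (o(B, A) = 2 - (A + 1/(-7))*A = 2 - (A - ⅐)*A = 2 - (-⅐ + A)*A = 2 - A*(-⅐ + A))
S = 5675
o(70, P(2)⁴)/(S - 1*34485) = (2 - ((-5)⁴)² + (⅐)*(-5)⁴)/(5675 - 1*34485) = (2 - 1*625² + (⅐)*625)/(5675 - 34485) = (2 - 1*390625 + 625/7)/(-28810) = (2 - 390625 + 625/7)*(-1/28810) = -2733736/7*(-1/28810) = 1366868/100835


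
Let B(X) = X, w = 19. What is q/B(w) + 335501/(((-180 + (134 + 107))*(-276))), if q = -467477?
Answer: -342470317/13908 ≈ -24624.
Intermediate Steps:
q/B(w) + 335501/(((-180 + (134 + 107))*(-276))) = -467477/19 + 335501/(((-180 + (134 + 107))*(-276))) = -467477*1/19 + 335501/(((-180 + 241)*(-276))) = -467477/19 + 335501/((61*(-276))) = -467477/19 + 335501/(-16836) = -467477/19 + 335501*(-1/16836) = -467477/19 - 14587/732 = -342470317/13908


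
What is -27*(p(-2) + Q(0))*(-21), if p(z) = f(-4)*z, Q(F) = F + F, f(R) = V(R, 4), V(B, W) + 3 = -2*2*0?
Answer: 3402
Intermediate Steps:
V(B, W) = -3 (V(B, W) = -3 - 2*2*0 = -3 - 4*0 = -3 + 0 = -3)
f(R) = -3
Q(F) = 2*F
p(z) = -3*z
-27*(p(-2) + Q(0))*(-21) = -27*(-3*(-2) + 2*0)*(-21) = -27*(6 + 0)*(-21) = -27*6*(-21) = -162*(-21) = 3402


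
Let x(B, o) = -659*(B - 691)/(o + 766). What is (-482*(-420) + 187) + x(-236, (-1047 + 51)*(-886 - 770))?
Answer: 334363933927/1650142 ≈ 2.0263e+5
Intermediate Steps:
x(B, o) = -659*(-691 + B)/(766 + o)
(-482*(-420) + 187) + x(-236, (-1047 + 51)*(-886 - 770)) = (-482*(-420) + 187) + 659*(691 - 1*(-236))/(766 + (-1047 + 51)*(-886 - 770)) = (202440 + 187) + 659*(691 + 236)/(766 - 996*(-1656)) = 202627 + 659*927/(766 + 1649376) = 202627 + 659*927/1650142 = 202627 + 659*(1/1650142)*927 = 202627 + 610893/1650142 = 334363933927/1650142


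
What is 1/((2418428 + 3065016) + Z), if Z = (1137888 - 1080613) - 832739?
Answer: 1/4707980 ≈ 2.1241e-7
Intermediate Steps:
Z = -775464 (Z = 57275 - 832739 = -775464)
1/((2418428 + 3065016) + Z) = 1/((2418428 + 3065016) - 775464) = 1/(5483444 - 775464) = 1/4707980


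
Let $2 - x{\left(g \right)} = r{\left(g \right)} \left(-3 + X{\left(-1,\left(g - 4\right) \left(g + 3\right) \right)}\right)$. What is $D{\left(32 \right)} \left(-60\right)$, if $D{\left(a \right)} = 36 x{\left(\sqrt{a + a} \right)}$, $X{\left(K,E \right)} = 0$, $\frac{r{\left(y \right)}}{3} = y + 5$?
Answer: $-257040$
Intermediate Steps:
$r{\left(y \right)} = 15 + 3 y$ ($r{\left(y \right)} = 3 \left(y + 5\right) = 3 \left(5 + y\right) = 15 + 3 y$)
$x{\left(g \right)} = 47 + 9 g$ ($x{\left(g \right)} = 2 - \left(15 + 3 g\right) \left(-3 + 0\right) = 2 - \left(15 + 3 g\right) \left(-3\right) = 2 - \left(-45 - 9 g\right) = 2 + \left(45 + 9 g\right) = 47 + 9 g$)
$D{\left(a \right)} = 1692 + 324 \sqrt{2} \sqrt{a}$ ($D{\left(a \right)} = 36 \left(47 + 9 \sqrt{a + a}\right) = 36 \left(47 + 9 \sqrt{2 a}\right) = 36 \left(47 + 9 \sqrt{2} \sqrt{a}\right) = 1692 + 324 \sqrt{2} \sqrt{a}$)
$D{\left(32 \right)} \left(-60\right) = \left(1692 + 324 \sqrt{2} \sqrt{32}\right) \left(-60\right) = \left(1692 + 324 \sqrt{2} \cdot 4 \sqrt{2}\right) \left(-60\right) = \left(1692 + 2592\right) \left(-60\right) = 4284 \left(-60\right) = -257040$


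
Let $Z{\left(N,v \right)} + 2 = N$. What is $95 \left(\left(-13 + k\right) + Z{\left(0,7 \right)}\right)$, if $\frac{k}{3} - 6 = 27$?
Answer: $7980$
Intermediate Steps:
$k = 99$ ($k = 18 + 3 \cdot 27 = 18 + 81 = 99$)
$Z{\left(N,v \right)} = -2 + N$
$95 \left(\left(-13 + k\right) + Z{\left(0,7 \right)}\right) = 95 \left(\left(-13 + 99\right) + \left(-2 + 0\right)\right) = 95 \left(86 - 2\right) = 95 \cdot 84 = 7980$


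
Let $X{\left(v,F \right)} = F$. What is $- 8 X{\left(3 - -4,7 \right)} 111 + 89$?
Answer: $-6127$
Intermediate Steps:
$- 8 X{\left(3 - -4,7 \right)} 111 + 89 = \left(-8\right) 7 \cdot 111 + 89 = \left(-56\right) 111 + 89 = -6216 + 89 = -6127$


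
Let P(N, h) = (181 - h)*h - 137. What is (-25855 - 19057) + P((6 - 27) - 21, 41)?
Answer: -39309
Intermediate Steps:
P(N, h) = -137 + h*(181 - h) (P(N, h) = h*(181 - h) - 137 = -137 + h*(181 - h))
(-25855 - 19057) + P((6 - 27) - 21, 41) = (-25855 - 19057) + (-137 - 1*41**2 + 181*41) = -44912 + (-137 - 1*1681 + 7421) = -44912 + (-137 - 1681 + 7421) = -44912 + 5603 = -39309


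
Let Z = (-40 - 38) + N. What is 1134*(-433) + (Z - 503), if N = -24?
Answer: -491627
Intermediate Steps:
Z = -102 (Z = (-40 - 38) - 24 = -78 - 24 = -102)
1134*(-433) + (Z - 503) = 1134*(-433) + (-102 - 503) = -491022 - 605 = -491627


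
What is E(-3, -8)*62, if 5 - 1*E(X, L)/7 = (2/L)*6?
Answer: 2821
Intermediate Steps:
E(X, L) = 35 - 84/L (E(X, L) = 35 - 7*2/L*6 = 35 - 84/L)
E(-3, -8)*62 = (35 - 84/(-8))*62 = (35 - 84*(-⅛))*62 = (35 + 21/2)*62 = (91/2)*62 = 2821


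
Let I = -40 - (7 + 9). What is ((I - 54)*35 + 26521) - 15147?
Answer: 7524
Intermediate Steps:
I = -56 (I = -40 - 1*16 = -40 - 16 = -56)
((I - 54)*35 + 26521) - 15147 = ((-56 - 54)*35 + 26521) - 15147 = (-110*35 + 26521) - 15147 = (-3850 + 26521) - 15147 = 22671 - 15147 = 7524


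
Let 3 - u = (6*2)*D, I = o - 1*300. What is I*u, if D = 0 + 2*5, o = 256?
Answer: 5148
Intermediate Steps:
D = 10 (D = 0 + 10 = 10)
I = -44 (I = 256 - 1*300 = 256 - 300 = -44)
u = -117 (u = 3 - 6*2*10 = 3 - 12*10 = 3 - 1*120 = 3 - 120 = -117)
I*u = -44*(-117) = 5148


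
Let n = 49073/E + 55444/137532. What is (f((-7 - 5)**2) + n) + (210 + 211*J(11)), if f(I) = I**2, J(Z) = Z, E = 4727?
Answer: 3783302034653/162528441 ≈ 23278.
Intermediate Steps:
n = 1752797906/162528441 (n = 49073/4727 + 55444/137532 = 49073*(1/4727) + 55444*(1/137532) = 49073/4727 + 13861/34383 = 1752797906/162528441 ≈ 10.785)
(f((-7 - 5)**2) + n) + (210 + 211*J(11)) = (((-7 - 5)**2)**2 + 1752797906/162528441) + (210 + 211*11) = (((-12)**2)**2 + 1752797906/162528441) + (210 + 2321) = (144**2 + 1752797906/162528441) + 2531 = (20736 + 1752797906/162528441) + 2531 = 3371942550482/162528441 + 2531 = 3783302034653/162528441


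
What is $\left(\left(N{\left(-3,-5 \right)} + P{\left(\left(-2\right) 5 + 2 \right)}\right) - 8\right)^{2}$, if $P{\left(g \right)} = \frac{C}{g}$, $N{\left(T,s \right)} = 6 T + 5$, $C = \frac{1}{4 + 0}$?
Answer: $\frac{452929}{1024} \approx 442.31$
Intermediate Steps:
$C = \frac{1}{4} \approx 0.25$
$N{\left(T,s \right)} = 5 + 6 T$
$P{\left(g \right)} = \frac{1}{4 g}$
$\left(\left(N{\left(-3,-5 \right)} + P{\left(\left(-2\right) 5 + 2 \right)}\right) - 8\right)^{2} = \left(\left(\left(5 + 6 \left(-3\right)\right) + \frac{1}{4 \left(\left(-2\right) 5 + 2\right)}\right) - 8\right)^{2} = \left(\left(\left(5 - 18\right) + \frac{1}{4 \left(-10 + 2\right)}\right) - 8\right)^{2} = \left(\left(-13 + \frac{1}{4 \left(-8\right)}\right) - 8\right)^{2} = \left(\left(-13 + \frac{1}{4} \left(- \frac{1}{8}\right)\right) - 8\right)^{2} = \left(\left(-13 - \frac{1}{32}\right) - 8\right)^{2} = \left(- \frac{417}{32} - 8\right)^{2} = \left(- \frac{673}{32}\right)^{2} = \frac{452929}{1024}$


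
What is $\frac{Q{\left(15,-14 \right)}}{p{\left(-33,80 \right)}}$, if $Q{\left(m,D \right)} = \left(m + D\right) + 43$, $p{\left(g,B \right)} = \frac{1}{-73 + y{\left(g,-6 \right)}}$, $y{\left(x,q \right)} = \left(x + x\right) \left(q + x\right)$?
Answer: $110044$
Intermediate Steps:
$y{\left(x,q \right)} = 2 x \left(q + x\right)$
$p{\left(g,B \right)} = \frac{1}{-73 + 2 g \left(-6 + g\right)}$
$Q{\left(m,D \right)} = 43 + D + m$ ($Q{\left(m,D \right)} = \left(D + m\right) + 43 = 43 + D + m$)
$\frac{Q{\left(15,-14 \right)}}{p{\left(-33,80 \right)}} = \frac{43 - 14 + 15}{\frac{1}{-73 + 2 \left(-33\right) \left(-6 - 33\right)}} = \frac{44}{\frac{1}{-73 + 2 \left(-33\right) \left(-39\right)}} = \frac{44}{\frac{1}{-73 + 2574}} = \frac{44}{\frac{1}{2501}} = 44 \frac{1}{\frac{1}{2501}} = 44 \cdot 2501 = 110044$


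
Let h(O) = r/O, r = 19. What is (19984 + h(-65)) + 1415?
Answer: 1390916/65 ≈ 21399.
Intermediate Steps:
h(O) = 19/O
(19984 + h(-65)) + 1415 = (19984 + 19/(-65)) + 1415 = (19984 + 19*(-1/65)) + 1415 = (19984 - 19/65) + 1415 = 1298941/65 + 1415 = 1390916/65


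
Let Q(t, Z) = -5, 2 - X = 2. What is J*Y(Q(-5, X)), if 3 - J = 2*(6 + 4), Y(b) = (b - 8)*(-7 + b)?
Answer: -2652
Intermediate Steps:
X = 0 (X = 2 - 1*2 = 2 - 2 = 0)
Y(b) = (-8 + b)*(-7 + b)
J = -17 (J = 3 - 2*(6 + 4) = 3 - 2*10 = 3 - 1*20 = 3 - 20 = -17)
J*Y(Q(-5, X)) = -17*(56 + (-5)² - 15*(-5)) = -17*(56 + 25 + 75) = -17*156 = -2652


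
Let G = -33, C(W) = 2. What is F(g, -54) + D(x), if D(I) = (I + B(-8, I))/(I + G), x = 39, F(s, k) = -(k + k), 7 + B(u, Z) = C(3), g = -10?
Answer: 341/3 ≈ 113.67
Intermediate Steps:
B(u, Z) = -5 (B(u, Z) = -7 + 2 = -5)
F(s, k) = -2*k
D(I) = (-5 + I)/(-33 + I) (D(I) = (I - 5)/(I - 33) = (-5 + I)/(-33 + I))
F(g, -54) + D(x) = -2*(-54) + (-5 + 39)/(-33 + 39) = 108 + 34/6 = 108 + (⅙)*34 = 108 + 17/3 = 341/3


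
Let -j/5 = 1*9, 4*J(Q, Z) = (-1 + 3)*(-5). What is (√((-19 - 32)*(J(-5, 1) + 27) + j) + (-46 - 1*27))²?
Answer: (146 - I*√5178)²/4 ≈ 4034.5 - 5253.0*I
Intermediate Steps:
J(Q, Z) = -5/2 (J(Q, Z) = ((-1 + 3)*(-5))/4 = (2*(-5))/4 = (¼)*(-10) = -5/2)
j = -45 (j = -5*9 = -45)
(√((-19 - 32)*(J(-5, 1) + 27) + j) + (-46 - 1*27))² = (√((-19 - 32)*(-5/2 + 27) - 45) + (-46 - 1*27))² = (√(-51*49/2 - 45) + (-46 - 27))² = (√(-2499/2 - 45) - 73)² = (√(-2589/2) - 73)² = (I*√5178/2 - 73)² = (-73 + I*√5178/2)²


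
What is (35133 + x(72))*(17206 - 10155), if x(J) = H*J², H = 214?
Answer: 8069932959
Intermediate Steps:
x(J) = 214*J²
(35133 + x(72))*(17206 - 10155) = (35133 + 214*72²)*(17206 - 10155) = (35133 + 214*5184)*7051 = (35133 + 1109376)*7051 = 1144509*7051 = 8069932959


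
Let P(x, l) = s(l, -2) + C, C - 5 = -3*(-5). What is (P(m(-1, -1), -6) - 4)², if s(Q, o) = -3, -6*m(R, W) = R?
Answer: 169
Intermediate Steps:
m(R, W) = -R/6
C = 20 (C = 5 - 3*(-5) = 5 + 15 = 20)
P(x, l) = 17 (P(x, l) = -3 + 20 = 17)
(P(m(-1, -1), -6) - 4)² = (17 - 4)² = 13² = 169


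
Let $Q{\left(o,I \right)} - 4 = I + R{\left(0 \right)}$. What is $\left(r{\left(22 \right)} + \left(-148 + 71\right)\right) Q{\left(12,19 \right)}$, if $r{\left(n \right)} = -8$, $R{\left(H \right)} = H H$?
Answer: $-1955$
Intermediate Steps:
$R{\left(H \right)} = H^{2}$
$Q{\left(o,I \right)} = 4 + I$ ($Q{\left(o,I \right)} = 4 + \left(I + 0^{2}\right) = 4 + \left(I + 0\right) = 4 + I$)
$\left(r{\left(22 \right)} + \left(-148 + 71\right)\right) Q{\left(12,19 \right)} = \left(-8 + \left(-148 + 71\right)\right) \left(4 + 19\right) = \left(-8 - 77\right) 23 = \left(-85\right) 23 = -1955$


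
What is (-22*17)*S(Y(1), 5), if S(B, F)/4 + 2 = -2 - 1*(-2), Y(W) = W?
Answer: 2992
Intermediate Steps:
S(B, F) = -8 (S(B, F) = -8 + 4*(-2 - 1*(-2)) = -8 + 4*(-2 + 2) = -8 + 4*0 = -8 + 0 = -8)
(-22*17)*S(Y(1), 5) = -22*17*(-8) = -374*(-8) = 2992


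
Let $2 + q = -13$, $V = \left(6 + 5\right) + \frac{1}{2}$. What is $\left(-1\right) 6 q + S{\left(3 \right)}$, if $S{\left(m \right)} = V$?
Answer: $\frac{203}{2} \approx 101.5$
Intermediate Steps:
$V = \frac{23}{2}$ ($V = 11 + \frac{1}{2} = \frac{23}{2} \approx 11.5$)
$S{\left(m \right)} = \frac{23}{2}$
$q = -15$ ($q = -2 - 13 = -15$)
$\left(-1\right) 6 q + S{\left(3 \right)} = \left(-1\right) 6 \left(-15\right) + \frac{23}{2} = \left(-6\right) \left(-15\right) + \frac{23}{2} = 90 + \frac{23}{2} = \frac{203}{2}$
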